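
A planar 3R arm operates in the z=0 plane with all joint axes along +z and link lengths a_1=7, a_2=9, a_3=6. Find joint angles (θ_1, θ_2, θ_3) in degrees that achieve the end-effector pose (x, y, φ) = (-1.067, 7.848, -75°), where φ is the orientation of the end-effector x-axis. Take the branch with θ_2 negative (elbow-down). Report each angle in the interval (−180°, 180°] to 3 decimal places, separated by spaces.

wrist centre = target − a_3·(cos φ, sin φ) = (-2.6199, 13.6436)
cos θ_2 = (193.0105−7²−9²)/(2·7·9) = 0.5001; θ_2 = -59.9945° (elbow-down)
β = atan2(13.6436,-2.6199) = 100.8699°; ψ = atan2(-7.7938,11.5008) = -34.1246°
θ_1 = β − ψ = 134.9945°
θ_3 = φ − θ_1 − θ_2 = -150.0001° (wrapped to (-180°,180°])

134.995 -59.994 -150.000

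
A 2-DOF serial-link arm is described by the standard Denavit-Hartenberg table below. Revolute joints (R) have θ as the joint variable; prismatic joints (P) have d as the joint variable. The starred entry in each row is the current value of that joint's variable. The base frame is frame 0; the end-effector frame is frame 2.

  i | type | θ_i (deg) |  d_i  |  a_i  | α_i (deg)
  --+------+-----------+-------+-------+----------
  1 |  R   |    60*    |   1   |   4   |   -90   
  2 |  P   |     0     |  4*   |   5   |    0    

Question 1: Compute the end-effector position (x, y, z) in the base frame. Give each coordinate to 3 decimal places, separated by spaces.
after link 1: o_1 = (2.0000, 3.4641, 1.0000)
after link 2: o_2 = (1.0359, 9.7942, 1.0000)

1.036 9.794 1.000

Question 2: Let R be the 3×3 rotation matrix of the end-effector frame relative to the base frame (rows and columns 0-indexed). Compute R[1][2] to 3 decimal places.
0.500

End-effector z-axis (col 2 of R) = (-0.8660,0.5000,0.0000)
R[1][2] = 0.5000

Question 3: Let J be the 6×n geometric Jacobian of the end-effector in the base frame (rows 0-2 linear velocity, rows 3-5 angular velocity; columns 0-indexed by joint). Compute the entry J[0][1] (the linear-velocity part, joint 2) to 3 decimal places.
prismatic axis z_1 = (-0.8660,0.5000,0.0000)
J_v[:, 1] = z_1; J_ω[:, 1] = (0,0,0)
entry J[0][1] = -0.8660

-0.866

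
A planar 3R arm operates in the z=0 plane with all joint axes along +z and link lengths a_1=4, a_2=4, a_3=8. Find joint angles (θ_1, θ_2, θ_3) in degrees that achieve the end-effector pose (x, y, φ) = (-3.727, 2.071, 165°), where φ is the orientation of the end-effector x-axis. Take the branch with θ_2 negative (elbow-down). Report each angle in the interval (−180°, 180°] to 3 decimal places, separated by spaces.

wrist centre = target − a_3·(cos φ, sin φ) = (4.0004, 0.0004)
cos θ_2 = (16.0033−4²−4²)/(2·4·4) = -0.4999; θ_2 = -119.9933° (elbow-down)
β = atan2(0.0004,4.0004) = 0.0064°; ψ = atan2(-3.4643,2.0004) = -59.9966°
θ_1 = β − ψ = 60.0030°
θ_3 = φ − θ_1 − θ_2 = -135.0098° (wrapped to (-180°,180°])

60.003 -119.993 -135.010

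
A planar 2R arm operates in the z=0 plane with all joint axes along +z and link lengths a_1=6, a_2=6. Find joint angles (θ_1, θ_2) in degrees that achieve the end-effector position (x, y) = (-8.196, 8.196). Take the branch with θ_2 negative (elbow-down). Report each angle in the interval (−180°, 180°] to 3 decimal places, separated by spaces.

150.004 -30.008

cos θ_2 = (134.3488−6²−6²)/(2·6·6) = 0.8660; θ_2 = -30.0080° (elbow-down)
β = atan2(8.1960,-8.1960) = 135.0000°; ψ = atan2(-3.0007,11.1957) = -15.0040°
θ_1 = β − ψ = 150.0040°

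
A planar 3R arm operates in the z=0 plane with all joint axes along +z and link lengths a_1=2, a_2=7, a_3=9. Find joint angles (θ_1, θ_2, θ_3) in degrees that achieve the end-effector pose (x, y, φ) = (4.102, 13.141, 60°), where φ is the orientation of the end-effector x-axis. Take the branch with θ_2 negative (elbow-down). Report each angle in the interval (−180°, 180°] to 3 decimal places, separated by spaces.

-126.465 -150.020 -23.514

wrist centre = target − a_3·(cos φ, sin φ) = (-0.3980, 5.3468)
cos θ_2 = (28.7464−2²−7²)/(2·2·7) = -0.8662; θ_2 = -150.0201° (elbow-down)
β = atan2(5.3468,-0.3980) = 94.2571°; ψ = atan2(-3.4979,-4.0634) = -139.2774°
θ_1 = β − ψ = 233.5345°
θ_3 = φ − θ_1 − θ_2 = -23.5144° (wrapped to (-180°,180°])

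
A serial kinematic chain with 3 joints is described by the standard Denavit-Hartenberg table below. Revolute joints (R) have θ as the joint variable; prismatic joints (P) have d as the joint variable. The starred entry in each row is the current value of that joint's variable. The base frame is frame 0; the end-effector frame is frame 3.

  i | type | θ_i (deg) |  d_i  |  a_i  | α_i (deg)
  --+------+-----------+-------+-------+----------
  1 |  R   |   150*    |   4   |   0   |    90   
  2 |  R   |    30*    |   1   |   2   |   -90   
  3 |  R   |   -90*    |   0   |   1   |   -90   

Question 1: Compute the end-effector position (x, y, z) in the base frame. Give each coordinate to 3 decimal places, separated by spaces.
-0.500 2.598 5.000

after link 1: o_1 = (0.0000, 0.0000, 4.0000)
after link 2: o_2 = (-1.0000, 1.7321, 5.0000)
after link 3: o_3 = (-0.5000, 2.5981, 5.0000)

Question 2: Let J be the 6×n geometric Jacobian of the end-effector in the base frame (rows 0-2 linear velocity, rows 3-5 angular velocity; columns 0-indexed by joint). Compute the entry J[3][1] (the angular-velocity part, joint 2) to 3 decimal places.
axis z_1 = (0.5000,0.8660,0.0000); lever o_n−o_1 = (-0.5000,2.5981,1.0000)
cross product → J_v[:, 1] = (0.8660,-0.5000,1.7321)
J_ω[:, 1] = z_1
entry J[3][1] = 0.5000

0.500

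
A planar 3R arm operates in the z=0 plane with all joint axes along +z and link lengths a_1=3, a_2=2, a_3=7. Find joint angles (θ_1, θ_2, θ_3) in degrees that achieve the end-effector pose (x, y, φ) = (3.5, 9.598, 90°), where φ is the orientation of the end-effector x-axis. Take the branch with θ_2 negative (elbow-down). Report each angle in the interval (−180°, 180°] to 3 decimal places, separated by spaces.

60.000 -60.002 90.002

wrist centre = target − a_3·(cos φ, sin φ) = (3.5000, 2.5980)
cos θ_2 = (18.9996−3²−2²)/(2·3·2) = 0.5000; θ_2 = -60.0022° (elbow-down)
β = atan2(2.5980,3.5000) = 36.5860°; ψ = atan2(-1.7321,3.9999) = -23.4140°
θ_1 = β − ψ = 60.0000°
θ_3 = φ − θ_1 − θ_2 = 90.0022° (wrapped to (-180°,180°])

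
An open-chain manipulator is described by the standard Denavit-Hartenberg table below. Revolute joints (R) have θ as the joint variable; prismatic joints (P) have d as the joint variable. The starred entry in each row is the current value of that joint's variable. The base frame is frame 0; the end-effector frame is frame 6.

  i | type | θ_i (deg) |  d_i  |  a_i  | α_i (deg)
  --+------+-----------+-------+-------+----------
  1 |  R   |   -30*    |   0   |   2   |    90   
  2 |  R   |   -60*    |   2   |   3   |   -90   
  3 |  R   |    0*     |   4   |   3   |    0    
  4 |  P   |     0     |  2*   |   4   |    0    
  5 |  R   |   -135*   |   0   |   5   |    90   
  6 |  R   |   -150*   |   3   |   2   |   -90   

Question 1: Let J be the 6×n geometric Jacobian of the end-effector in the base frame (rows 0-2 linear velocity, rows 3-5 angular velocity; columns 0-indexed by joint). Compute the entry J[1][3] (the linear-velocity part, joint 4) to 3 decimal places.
-0.433

prismatic axis z_3 = (0.7500,-0.4330,0.5000)
J_v[:, 3] = z_3; J_ω[:, 3] = (0,0,0)
entry J[1][3] = -0.4330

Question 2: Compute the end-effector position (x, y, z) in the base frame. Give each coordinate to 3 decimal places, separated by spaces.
after link 1: o_1 = (1.7321, -1.0000, 0.0000)
after link 2: o_2 = (2.0311, -3.4821, -2.5981)
after link 3: o_3 = (6.3301, -5.9641, -3.1962)
after link 4: o_4 = (9.5622, -7.8301, -5.6603)
after link 5: o_5 = (6.2635, -10.0081, -2.5984)
after link 6: o_6 = (6.7983, -6.4532, -2.3219)

6.798 -6.453 -2.322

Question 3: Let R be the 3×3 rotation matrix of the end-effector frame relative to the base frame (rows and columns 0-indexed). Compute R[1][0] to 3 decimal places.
0.594

End-effector x-axis (col 0 of R) = (0.1964,0.5937,-0.7803)
R[1][0] = 0.5937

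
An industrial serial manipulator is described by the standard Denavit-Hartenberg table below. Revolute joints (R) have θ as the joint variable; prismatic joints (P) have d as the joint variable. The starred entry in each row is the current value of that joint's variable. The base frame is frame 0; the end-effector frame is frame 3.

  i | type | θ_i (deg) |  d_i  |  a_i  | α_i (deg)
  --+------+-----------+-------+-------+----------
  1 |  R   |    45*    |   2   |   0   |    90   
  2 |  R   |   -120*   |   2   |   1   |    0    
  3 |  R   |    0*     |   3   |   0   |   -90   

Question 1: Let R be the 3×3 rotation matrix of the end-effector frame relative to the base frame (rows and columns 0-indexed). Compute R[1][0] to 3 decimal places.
-0.354

End-effector x-axis (col 0 of R) = (-0.3536,-0.3536,-0.8660)
R[1][0] = -0.3536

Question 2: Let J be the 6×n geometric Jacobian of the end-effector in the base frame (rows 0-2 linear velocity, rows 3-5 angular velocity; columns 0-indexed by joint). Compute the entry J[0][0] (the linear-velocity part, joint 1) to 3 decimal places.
3.889

axis z_0 = ẑ; lever o_n−o_0 = (3.1820,-3.8891,1.1340)
cross product → J_v[:, 0] = (3.8891,3.1820,-0.0000)
J_ω[:, 0] = z_0
entry J[0][0] = 3.8891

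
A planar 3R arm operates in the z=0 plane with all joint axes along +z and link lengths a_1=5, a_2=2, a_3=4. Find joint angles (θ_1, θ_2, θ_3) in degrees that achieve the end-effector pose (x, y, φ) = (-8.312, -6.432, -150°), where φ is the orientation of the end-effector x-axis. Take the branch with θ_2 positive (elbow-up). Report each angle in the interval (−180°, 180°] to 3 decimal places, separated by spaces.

-149.997 44.989 -44.992

wrist centre = target − a_3·(cos φ, sin φ) = (-4.8479, -4.4320)
cos θ_2 = (43.1447−5²−2²)/(2·5·2) = 0.7072; θ_2 = 44.9894° (elbow-up)
β = atan2(-4.4320,-4.8479) = -137.5661°; ψ = atan2(1.4140,6.4145) = 12.4310°
θ_1 = β − ψ = -149.9971°
θ_3 = φ − θ_1 − θ_2 = -44.9923° (wrapped to (-180°,180°])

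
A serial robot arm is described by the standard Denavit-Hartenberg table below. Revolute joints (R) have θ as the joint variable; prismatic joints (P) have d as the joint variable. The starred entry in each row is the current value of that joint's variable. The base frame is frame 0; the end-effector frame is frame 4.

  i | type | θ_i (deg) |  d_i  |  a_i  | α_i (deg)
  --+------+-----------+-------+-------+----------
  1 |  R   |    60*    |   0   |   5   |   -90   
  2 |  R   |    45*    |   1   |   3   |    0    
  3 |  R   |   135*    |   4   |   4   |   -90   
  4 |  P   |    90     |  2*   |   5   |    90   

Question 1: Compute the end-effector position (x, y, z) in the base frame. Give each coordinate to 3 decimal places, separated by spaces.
after link 1: o_1 = (2.5000, 4.3301, 0.0000)
after link 2: o_2 = (2.6946, 6.6672, -2.1213)
after link 3: o_3 = (-2.7695, 5.2031, -2.1213)
after link 4: o_4 = (1.5607, 2.7031, -0.1213)

1.561 2.703 -0.121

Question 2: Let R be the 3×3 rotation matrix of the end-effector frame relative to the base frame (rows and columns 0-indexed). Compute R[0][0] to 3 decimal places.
0.866

End-effector x-axis (col 0 of R) = (0.8660,-0.5000,-0.0000)
R[0][0] = 0.8660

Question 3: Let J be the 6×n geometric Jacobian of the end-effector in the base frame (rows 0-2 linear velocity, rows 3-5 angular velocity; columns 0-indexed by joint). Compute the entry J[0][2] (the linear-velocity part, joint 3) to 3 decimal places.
axis z_2 = (-0.8660,0.5000,0.0000); lever o_n−o_2 = (-1.1340,-3.9641,2.0000)
cross product → J_v[:, 2] = (1.0000,1.7321,4.0000)
J_ω[:, 2] = z_2
entry J[0][2] = 1.0000

1.000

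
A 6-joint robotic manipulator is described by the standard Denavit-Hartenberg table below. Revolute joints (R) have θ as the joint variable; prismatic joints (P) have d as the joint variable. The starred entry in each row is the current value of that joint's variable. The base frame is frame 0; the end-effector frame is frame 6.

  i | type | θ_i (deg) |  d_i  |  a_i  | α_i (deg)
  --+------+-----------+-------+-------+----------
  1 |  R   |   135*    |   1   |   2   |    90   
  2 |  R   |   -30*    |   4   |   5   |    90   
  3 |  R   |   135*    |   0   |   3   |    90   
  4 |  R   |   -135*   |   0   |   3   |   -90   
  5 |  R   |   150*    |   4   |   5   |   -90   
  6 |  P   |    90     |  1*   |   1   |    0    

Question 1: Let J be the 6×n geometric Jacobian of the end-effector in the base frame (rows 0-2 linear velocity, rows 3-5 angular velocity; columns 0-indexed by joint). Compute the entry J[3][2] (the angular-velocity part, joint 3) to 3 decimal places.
axis z_2 = (0.3536,-0.3536,-0.8660); lever o_n−o_2 = (5.5837,-0.8023,3.5623)
cross product → J_v[:, 2] = (-1.9543,-6.0951,1.6905)
J_ω[:, 2] = z_2
entry J[3][2] = 0.3536

0.354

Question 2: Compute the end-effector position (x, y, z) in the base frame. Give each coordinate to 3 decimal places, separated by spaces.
3.936 6.502 2.062

after link 1: o_1 = (-1.4142, 1.4142, 1.0000)
after link 2: o_2 = (-1.6476, 7.3045, -1.5000)
after link 3: o_3 = (1.1514, 7.5055, -0.4393)
after link 4: o_4 = (-1.5778, 8.1134, 0.6478)
after link 5: o_5 = (3.8329, 6.0929, 3.4120)
after link 6: o_6 = (3.9361, 6.5022, 2.0623)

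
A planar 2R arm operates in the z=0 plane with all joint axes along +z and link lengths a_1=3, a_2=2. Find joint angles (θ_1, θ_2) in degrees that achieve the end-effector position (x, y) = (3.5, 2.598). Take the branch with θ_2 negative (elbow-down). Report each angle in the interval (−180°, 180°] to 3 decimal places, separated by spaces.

cos θ_2 = (18.9996−3²−2²)/(2·3·2) = 0.5000; θ_2 = -60.0022° (elbow-down)
β = atan2(2.5980,3.5000) = 36.5860°; ψ = atan2(-1.7321,3.9999) = -23.4140°
θ_1 = β − ψ = 60.0000°

60.000 -60.002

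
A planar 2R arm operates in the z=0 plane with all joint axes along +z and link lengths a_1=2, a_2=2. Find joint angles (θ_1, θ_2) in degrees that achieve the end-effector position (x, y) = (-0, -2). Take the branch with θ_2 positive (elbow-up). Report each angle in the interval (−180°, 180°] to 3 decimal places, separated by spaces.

-150.000 120.000

cos θ_2 = (4.0000−2²−2²)/(2·2·2) = -0.5000; θ_2 = 120.0000° (elbow-up)
β = atan2(-2.0000,-0.0000) = -90.0000°; ψ = atan2(1.7321,1.0000) = 60.0000°
θ_1 = β − ψ = -150.0000°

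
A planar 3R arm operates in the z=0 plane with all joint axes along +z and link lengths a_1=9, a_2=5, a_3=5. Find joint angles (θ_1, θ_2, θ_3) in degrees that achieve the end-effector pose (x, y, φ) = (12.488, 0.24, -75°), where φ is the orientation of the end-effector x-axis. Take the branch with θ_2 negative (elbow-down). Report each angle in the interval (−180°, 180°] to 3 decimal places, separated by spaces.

44.997 -59.997 -60.001

wrist centre = target − a_3·(cos φ, sin φ) = (11.1939, 5.0696)
cos θ_2 = (151.0046−9²−5²)/(2·9·5) = 0.5001; θ_2 = -59.9966° (elbow-down)
β = atan2(5.0696,11.1939) = 24.3654°; ψ = atan2(-4.3300,11.5003) = -20.6319°
θ_1 = β − ψ = 44.9973°
θ_3 = φ − θ_1 − θ_2 = -60.0007° (wrapped to (-180°,180°])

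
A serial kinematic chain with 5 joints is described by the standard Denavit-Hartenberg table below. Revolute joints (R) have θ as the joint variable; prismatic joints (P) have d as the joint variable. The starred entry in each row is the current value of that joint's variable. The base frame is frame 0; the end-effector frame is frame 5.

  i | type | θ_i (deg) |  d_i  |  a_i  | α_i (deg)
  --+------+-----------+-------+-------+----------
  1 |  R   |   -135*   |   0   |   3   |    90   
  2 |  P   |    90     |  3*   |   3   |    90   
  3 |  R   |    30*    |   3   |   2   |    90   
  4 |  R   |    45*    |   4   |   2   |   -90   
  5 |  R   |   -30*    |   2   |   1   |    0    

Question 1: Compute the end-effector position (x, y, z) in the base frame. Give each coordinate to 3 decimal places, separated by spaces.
after link 1: o_1 = (-2.1213, -2.1213, 0.0000)
after link 2: o_2 = (-4.2426, -0.0000, 3.0000)
after link 3: o_3 = (-7.0711, -1.4142, 4.7321)
after link 4: o_4 = (-6.1216, -4.3637, 7.9568)
after link 5: o_5 = (-6.9649, -6.3864, 7.5124)

-6.965 -6.386 7.512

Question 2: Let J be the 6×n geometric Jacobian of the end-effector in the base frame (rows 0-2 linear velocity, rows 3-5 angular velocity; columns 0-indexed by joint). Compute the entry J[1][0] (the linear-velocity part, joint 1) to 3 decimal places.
-6.965

axis z_0 = ẑ; lever o_n−o_0 = (-6.9649,-6.3864,7.5124)
cross product → J_v[:, 0] = (6.3864,-6.9649,0.0000)
J_ω[:, 0] = z_0
entry J[1][0] = -6.9649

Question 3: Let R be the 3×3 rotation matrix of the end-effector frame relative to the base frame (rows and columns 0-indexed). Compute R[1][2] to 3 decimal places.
-0.750

End-effector z-axis (col 2 of R) = (-0.2500,-0.7500,-0.6124)
R[1][2] = -0.7500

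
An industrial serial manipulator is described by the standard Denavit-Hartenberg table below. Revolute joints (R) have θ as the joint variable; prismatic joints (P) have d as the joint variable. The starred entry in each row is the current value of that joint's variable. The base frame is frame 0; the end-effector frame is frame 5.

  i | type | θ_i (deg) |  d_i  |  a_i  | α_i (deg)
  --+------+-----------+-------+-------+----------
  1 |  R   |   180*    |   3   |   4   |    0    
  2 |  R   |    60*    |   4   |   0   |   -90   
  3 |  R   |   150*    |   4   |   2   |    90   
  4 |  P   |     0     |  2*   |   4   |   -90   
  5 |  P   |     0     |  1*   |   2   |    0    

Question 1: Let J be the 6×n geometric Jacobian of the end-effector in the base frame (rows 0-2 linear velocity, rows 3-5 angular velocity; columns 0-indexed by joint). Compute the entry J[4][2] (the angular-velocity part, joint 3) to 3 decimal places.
axis z_2 = (0.8660,-0.5000,0.0000); lever o_n−o_2 = (7.2942,2.6340,-5.7321)
cross product → J_v[:, 2] = (2.8660,4.9641,5.9282)
J_ω[:, 2] = z_2
entry J[4][2] = -0.5000

-0.500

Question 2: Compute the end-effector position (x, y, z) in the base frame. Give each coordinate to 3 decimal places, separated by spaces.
3.294 2.634 1.268

after link 1: o_1 = (-4.0000, 0.0000, 3.0000)
after link 2: o_2 = (-4.0000, 0.0000, 7.0000)
after link 3: o_3 = (0.3301, -0.5000, 6.0000)
after link 4: o_4 = (1.5622, 1.6340, 2.2679)
after link 5: o_5 = (3.2942, 2.6340, 1.2679)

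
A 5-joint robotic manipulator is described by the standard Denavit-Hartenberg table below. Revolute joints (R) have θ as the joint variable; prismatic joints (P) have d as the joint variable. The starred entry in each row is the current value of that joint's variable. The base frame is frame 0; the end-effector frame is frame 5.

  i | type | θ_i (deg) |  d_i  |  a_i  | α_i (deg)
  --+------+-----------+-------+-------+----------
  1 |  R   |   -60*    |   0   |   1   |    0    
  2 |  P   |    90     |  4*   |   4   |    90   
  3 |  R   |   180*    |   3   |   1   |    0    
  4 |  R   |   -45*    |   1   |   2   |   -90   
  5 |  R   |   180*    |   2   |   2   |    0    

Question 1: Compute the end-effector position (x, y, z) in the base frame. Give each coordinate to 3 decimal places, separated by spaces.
after link 1: o_1 = (0.5000, -0.8660, 0.0000)
after link 2: o_2 = (3.9641, 1.1340, 4.0000)
after link 3: o_3 = (4.5981, -1.9641, 4.0000)
after link 4: o_4 = (3.8733, -3.5372, 5.4142)
after link 5: o_5 = (3.8733, -3.5372, 2.5858)

3.873 -3.537 2.586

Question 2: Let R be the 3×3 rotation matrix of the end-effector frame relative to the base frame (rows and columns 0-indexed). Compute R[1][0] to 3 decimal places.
End-effector x-axis (col 0 of R) = (0.6124,0.3536,-0.7071)
R[1][0] = 0.3536

0.354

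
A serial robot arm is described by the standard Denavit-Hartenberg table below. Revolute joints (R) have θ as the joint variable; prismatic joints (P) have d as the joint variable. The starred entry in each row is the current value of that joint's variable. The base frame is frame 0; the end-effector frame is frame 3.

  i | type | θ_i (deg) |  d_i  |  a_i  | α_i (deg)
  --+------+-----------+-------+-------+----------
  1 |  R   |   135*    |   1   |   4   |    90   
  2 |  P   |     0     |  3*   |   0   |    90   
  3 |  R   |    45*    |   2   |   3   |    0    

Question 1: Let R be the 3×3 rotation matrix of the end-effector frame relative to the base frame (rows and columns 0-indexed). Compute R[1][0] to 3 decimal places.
End-effector x-axis (col 0 of R) = (0.0000,1.0000,0.0000)
R[1][0] = 1.0000

1.000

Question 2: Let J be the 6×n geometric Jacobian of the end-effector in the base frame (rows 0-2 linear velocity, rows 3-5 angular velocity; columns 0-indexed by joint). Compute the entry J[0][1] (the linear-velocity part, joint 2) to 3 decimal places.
0.707

prismatic axis z_1 = (0.7071,0.7071,0.0000)
J_v[:, 1] = z_1; J_ω[:, 1] = (0,0,0)
entry J[0][1] = 0.7071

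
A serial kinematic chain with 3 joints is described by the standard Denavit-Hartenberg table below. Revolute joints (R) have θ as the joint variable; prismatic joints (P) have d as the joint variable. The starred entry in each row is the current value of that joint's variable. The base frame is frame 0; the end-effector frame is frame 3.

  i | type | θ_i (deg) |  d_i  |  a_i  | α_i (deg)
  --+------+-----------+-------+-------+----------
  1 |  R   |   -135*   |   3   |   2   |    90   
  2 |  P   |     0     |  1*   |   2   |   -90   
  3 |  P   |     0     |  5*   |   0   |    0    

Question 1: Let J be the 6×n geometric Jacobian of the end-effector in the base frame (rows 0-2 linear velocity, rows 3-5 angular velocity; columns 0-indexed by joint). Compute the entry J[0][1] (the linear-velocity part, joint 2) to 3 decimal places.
-0.707

prismatic axis z_1 = (-0.7071,0.7071,0.0000)
J_v[:, 1] = z_1; J_ω[:, 1] = (0,0,0)
entry J[0][1] = -0.7071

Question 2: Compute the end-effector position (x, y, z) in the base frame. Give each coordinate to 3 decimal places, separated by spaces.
-3.536 -2.121 8.000

after link 1: o_1 = (-1.4142, -1.4142, 3.0000)
after link 2: o_2 = (-3.5355, -2.1213, 3.0000)
after link 3: o_3 = (-3.5355, -2.1213, 8.0000)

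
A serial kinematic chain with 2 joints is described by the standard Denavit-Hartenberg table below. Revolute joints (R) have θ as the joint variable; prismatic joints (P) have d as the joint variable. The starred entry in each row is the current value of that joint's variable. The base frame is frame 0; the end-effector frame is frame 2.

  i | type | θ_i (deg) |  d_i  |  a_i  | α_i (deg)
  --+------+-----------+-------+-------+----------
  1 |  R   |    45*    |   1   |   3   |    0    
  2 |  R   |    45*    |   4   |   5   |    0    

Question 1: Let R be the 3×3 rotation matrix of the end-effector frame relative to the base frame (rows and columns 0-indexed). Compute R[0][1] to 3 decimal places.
End-effector y-axis (col 1 of R) = (-1.0000,0.0000,0.0000)
R[0][1] = -1.0000

-1.000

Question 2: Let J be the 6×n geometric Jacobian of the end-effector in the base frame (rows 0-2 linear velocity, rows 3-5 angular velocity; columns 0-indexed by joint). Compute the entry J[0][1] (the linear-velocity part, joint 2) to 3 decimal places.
-5.000

axis z_1 = (0.0000,0.0000,1.0000); lever o_n−o_1 = (0.0000,5.0000,4.0000)
cross product → J_v[:, 1] = (-5.0000,0.0000,0.0000)
J_ω[:, 1] = z_1
entry J[0][1] = -5.0000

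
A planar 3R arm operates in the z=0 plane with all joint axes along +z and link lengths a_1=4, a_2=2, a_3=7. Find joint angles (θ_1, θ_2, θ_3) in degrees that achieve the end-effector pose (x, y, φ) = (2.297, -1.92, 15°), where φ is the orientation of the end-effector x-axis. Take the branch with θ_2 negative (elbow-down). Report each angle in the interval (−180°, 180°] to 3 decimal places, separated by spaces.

-130.215 -29.993 175.208

wrist centre = target − a_3·(cos φ, sin φ) = (-4.4645, -3.7317)
cos θ_2 = (33.8574−4²−2²)/(2·4·2) = 0.8661; θ_2 = -29.9927° (elbow-down)
β = atan2(-3.7317,-4.4645) = -140.1087°; ψ = atan2(-0.9998,5.7322) = -9.8937°
θ_1 = β − ψ = -130.2150°
θ_3 = φ − θ_1 − θ_2 = 175.2077° (wrapped to (-180°,180°])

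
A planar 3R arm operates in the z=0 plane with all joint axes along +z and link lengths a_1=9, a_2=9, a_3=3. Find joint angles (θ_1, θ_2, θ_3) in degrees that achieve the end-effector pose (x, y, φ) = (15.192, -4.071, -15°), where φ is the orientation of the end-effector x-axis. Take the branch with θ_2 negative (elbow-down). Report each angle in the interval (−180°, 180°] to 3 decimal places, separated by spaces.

29.998 -89.999 45.001

wrist centre = target − a_3·(cos φ, sin φ) = (12.2942, -3.2945)
cos θ_2 = (162.0019−9²−9²)/(2·9·9) = 0.0000; θ_2 = -89.9993° (elbow-down)
β = atan2(-3.2945,12.2942) = -15.0014°; ψ = atan2(-9.0000,9.0001) = -44.9997°
θ_1 = β − ψ = 29.9983°
θ_3 = φ − θ_1 − θ_2 = 45.0010° (wrapped to (-180°,180°])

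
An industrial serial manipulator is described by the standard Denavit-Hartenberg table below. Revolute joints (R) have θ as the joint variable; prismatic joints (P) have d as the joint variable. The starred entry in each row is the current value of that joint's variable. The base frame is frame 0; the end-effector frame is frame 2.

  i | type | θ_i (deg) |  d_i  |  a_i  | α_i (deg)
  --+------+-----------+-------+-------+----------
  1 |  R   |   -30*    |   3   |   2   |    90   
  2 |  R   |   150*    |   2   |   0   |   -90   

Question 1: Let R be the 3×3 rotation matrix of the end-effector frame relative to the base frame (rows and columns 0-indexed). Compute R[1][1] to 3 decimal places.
End-effector y-axis (col 1 of R) = (0.5000,0.8660,-0.0000)
R[1][1] = 0.8660

0.866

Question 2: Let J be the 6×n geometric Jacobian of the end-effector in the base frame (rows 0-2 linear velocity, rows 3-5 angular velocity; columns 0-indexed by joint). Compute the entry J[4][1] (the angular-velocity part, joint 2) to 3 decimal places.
axis z_1 = (-0.5000,-0.8660,0.0000); lever o_n−o_1 = (-1.0000,-1.7321,0.0000)
cross product → J_v[:, 1] = (0.0000,-0.0000,-0.0000)
J_ω[:, 1] = z_1
entry J[4][1] = -0.8660

-0.866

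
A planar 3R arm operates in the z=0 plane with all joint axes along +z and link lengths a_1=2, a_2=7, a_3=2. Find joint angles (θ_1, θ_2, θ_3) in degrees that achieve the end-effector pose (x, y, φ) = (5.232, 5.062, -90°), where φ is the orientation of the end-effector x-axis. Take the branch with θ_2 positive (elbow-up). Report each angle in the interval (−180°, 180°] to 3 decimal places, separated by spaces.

29.990 30.012 -150.002

wrist centre = target − a_3·(cos φ, sin φ) = (5.2320, 7.0620)
cos θ_2 = (77.2457−2²−7²)/(2·2·7) = 0.8659; θ_2 = 30.0125° (elbow-up)
β = atan2(7.0620,5.2320) = 53.4665°; ψ = atan2(3.5013,8.0614) = 23.4768°
θ_1 = β − ψ = 29.9897°
θ_3 = φ − θ_1 − θ_2 = -150.0022° (wrapped to (-180°,180°])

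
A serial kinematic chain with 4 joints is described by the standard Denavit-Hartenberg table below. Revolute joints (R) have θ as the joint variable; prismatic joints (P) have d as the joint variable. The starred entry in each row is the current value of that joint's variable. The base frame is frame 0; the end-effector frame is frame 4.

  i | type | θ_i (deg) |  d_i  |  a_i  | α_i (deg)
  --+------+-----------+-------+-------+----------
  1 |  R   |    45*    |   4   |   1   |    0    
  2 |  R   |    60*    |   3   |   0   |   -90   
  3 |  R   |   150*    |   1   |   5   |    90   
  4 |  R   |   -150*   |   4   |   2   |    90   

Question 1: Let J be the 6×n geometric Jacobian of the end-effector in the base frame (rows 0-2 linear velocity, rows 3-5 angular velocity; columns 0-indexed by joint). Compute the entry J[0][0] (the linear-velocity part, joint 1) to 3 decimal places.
axis z_0 = ẑ; lever o_n−o_0 = (0.9220,-0.0947,1.9019)
cross product → J_v[:, 0] = (0.0947,0.9220,-0.0000)
J_ω[:, 0] = z_0
entry J[0][0] = 0.0947

0.095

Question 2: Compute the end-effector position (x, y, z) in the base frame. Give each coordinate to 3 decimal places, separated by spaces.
0.922 -0.095 1.902

after link 1: o_1 = (0.7071, 0.7071, 4.0000)
after link 2: o_2 = (0.7071, 0.7071, 7.0000)
after link 3: o_3 = (0.8619, -3.7343, 4.5000)
after link 4: o_4 = (0.9220, -0.0947, 1.9019)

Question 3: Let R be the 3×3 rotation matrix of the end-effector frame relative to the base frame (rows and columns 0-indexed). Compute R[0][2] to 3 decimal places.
End-effector z-axis (col 2 of R) = (-0.9486,0.1941,0.2500)
R[0][2] = -0.9486

-0.949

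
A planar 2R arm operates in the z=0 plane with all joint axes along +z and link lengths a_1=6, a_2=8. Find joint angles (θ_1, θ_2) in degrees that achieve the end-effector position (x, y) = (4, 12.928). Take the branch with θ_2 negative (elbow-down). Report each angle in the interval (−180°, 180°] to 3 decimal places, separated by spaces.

cos θ_2 = (183.1332−6²−8²)/(2·6·8) = 0.8660; θ_2 = -30.0063° (elbow-down)
β = atan2(12.9280,4.0000) = 72.8076°; ψ = atan2(-4.0008,12.9278) = -17.1957°
θ_1 = β − ψ = 90.0034°

90.003 -30.006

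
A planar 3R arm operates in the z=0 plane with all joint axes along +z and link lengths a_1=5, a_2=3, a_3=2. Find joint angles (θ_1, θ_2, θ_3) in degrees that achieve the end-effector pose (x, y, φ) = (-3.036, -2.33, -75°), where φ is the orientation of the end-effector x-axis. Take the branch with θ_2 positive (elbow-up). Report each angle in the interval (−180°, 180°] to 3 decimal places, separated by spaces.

150.006 135.000 -0.006

wrist centre = target − a_3·(cos φ, sin φ) = (-3.5536, -0.3981)
cos θ_2 = (12.7869−5²−3²)/(2·5·3) = -0.7071; θ_2 = 134.9998° (elbow-up)
β = atan2(-0.3981,-3.5536) = -173.6073°; ψ = atan2(2.1213,2.8787) = 36.3868°
θ_1 = β − ψ = -209.9941°
θ_3 = φ − θ_1 − θ_2 = -0.0058° (wrapped to (-180°,180°])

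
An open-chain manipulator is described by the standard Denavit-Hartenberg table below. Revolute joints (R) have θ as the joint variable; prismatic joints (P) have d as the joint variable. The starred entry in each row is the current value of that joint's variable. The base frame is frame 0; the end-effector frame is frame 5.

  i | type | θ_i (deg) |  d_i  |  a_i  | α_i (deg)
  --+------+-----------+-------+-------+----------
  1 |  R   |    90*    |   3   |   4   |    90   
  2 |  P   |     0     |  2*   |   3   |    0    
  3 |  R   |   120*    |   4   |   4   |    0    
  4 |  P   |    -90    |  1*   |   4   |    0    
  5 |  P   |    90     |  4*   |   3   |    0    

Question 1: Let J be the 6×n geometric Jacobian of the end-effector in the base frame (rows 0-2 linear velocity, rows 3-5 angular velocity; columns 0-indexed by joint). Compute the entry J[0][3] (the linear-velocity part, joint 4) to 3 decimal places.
prismatic axis z_3 = (1.0000,-0.0000,0.0000)
J_v[:, 3] = z_3; J_ω[:, 3] = (0,0,0)
entry J[0][3] = 1.0000

1.000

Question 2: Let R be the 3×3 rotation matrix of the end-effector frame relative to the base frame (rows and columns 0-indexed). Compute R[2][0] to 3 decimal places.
0.866

End-effector x-axis (col 0 of R) = (-0.0000,-0.5000,0.8660)
R[2][0] = 0.8660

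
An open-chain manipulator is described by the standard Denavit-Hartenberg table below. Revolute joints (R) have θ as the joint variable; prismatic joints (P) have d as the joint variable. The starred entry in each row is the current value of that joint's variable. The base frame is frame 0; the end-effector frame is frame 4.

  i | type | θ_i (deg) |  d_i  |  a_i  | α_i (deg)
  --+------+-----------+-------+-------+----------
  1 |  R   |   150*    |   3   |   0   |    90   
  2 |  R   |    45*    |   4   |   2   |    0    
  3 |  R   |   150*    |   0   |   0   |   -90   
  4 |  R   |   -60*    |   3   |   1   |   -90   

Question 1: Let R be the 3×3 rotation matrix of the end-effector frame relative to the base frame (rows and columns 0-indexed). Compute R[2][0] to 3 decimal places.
-0.129

End-effector x-axis (col 0 of R) = (0.8513,0.5085,-0.1294)
R[2][0] = -0.1294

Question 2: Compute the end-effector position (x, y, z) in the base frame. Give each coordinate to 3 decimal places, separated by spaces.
after link 1: o_1 = (0.0000, 0.0000, 3.0000)
after link 2: o_2 = (0.7753, 4.1712, 4.4142)
after link 3: o_3 = (0.7753, 4.1712, 4.4142)
after link 4: o_4 = (0.9541, 5.0680, 1.3870)

0.954 5.068 1.387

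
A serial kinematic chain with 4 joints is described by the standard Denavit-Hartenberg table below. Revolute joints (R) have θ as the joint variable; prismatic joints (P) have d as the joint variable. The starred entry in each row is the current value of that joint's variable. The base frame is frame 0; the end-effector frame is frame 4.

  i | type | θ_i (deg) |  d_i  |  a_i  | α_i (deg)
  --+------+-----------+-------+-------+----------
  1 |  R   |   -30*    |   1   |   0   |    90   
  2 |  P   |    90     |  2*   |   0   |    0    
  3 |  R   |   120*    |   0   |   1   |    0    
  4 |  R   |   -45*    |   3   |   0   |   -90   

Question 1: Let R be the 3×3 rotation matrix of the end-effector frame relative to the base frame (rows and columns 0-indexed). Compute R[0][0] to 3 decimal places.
-0.837

End-effector x-axis (col 0 of R) = (-0.8365,0.4830,0.2588)
R[0][0] = -0.8365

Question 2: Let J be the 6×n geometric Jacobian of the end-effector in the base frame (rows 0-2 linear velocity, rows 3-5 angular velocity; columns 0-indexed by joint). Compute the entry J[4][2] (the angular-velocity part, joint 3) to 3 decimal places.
-0.866

axis z_2 = (-0.5000,-0.8660,0.0000); lever o_n−o_2 = (-2.2500,-2.1651,-0.5000)
cross product → J_v[:, 2] = (0.4330,-0.2500,-0.8660)
J_ω[:, 2] = z_2
entry J[4][2] = -0.8660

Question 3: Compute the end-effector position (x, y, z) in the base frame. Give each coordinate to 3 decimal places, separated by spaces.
after link 1: o_1 = (0.0000, 0.0000, 1.0000)
after link 2: o_2 = (-1.0000, -1.7321, 1.0000)
after link 3: o_3 = (-1.7500, -1.2990, 0.5000)
after link 4: o_4 = (-3.2500, -3.8971, 0.5000)

-3.250 -3.897 0.500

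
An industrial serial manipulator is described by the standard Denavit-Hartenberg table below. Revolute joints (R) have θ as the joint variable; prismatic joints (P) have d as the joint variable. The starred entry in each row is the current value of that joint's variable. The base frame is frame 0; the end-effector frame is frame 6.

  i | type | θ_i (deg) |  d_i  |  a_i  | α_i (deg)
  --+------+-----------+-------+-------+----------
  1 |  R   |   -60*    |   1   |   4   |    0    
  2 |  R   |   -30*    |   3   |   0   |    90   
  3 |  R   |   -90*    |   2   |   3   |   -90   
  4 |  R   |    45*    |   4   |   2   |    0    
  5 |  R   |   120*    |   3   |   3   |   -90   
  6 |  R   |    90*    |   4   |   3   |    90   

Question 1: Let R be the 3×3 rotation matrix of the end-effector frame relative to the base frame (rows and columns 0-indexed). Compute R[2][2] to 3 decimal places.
0.966

End-effector z-axis (col 2 of R) = (0.2588,0.0000,0.9659)
R[2][2] = 0.9659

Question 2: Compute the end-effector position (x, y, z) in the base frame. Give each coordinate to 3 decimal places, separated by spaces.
after link 1: o_1 = (2.0000, -3.4641, 1.0000)
after link 2: o_2 = (2.0000, -3.4641, 4.0000)
after link 3: o_3 = (0.0000, -3.4641, 1.0000)
after link 4: o_4 = (1.4142, -7.4641, -0.4142)
after link 5: o_5 = (2.1907, -10.4641, 2.4836)
after link 6: o_6 = (-1.6730, -7.4641, 3.5188)

-1.673 -7.464 3.519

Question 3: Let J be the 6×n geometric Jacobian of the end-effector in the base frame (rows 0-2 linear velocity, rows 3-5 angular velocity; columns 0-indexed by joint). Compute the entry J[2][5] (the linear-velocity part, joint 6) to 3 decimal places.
-2.898

axis z_5 = (-0.9659,-0.0000,0.2588); lever o_n−o_5 = (-3.8637,3.0000,1.0353)
cross product → J_v[:, 5] = (-0.7765,0.0000,-2.8978)
J_ω[:, 5] = z_5
entry J[2][5] = -2.8978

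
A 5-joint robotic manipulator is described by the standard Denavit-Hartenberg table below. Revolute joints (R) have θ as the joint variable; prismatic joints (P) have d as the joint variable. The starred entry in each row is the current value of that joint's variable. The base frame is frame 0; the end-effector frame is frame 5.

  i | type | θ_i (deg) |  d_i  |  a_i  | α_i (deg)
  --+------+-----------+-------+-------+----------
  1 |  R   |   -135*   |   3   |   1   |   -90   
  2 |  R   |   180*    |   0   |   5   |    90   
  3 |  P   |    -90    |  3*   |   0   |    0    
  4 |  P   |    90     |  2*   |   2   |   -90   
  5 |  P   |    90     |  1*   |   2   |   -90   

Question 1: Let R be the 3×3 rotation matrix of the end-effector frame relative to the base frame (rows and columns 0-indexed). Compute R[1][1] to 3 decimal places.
0.707

End-effector y-axis (col 1 of R) = (-0.7071,0.7071,-0.0000)
R[1][1] = 0.7071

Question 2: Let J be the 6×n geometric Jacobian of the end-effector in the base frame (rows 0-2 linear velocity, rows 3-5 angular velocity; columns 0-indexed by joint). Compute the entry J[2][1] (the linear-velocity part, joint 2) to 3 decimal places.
7.000

axis z_1 = (0.7071,-0.7071,0.0000); lever o_n−o_1 = (5.6569,4.2426,-3.0000)
cross product → J_v[:, 1] = (2.1213,2.1213,7.0000)
J_ω[:, 1] = z_1
entry J[2][1] = 7.0000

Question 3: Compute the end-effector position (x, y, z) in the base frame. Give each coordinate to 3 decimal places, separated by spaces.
after link 1: o_1 = (-0.7071, -0.7071, 3.0000)
after link 2: o_2 = (2.8284, 2.8284, 3.0000)
after link 3: o_3 = (2.8284, 2.8284, -0.0000)
after link 4: o_4 = (4.2426, 4.2426, -2.0000)
after link 5: o_5 = (4.9497, 3.5355, -0.0000)

4.950 3.536 -0.000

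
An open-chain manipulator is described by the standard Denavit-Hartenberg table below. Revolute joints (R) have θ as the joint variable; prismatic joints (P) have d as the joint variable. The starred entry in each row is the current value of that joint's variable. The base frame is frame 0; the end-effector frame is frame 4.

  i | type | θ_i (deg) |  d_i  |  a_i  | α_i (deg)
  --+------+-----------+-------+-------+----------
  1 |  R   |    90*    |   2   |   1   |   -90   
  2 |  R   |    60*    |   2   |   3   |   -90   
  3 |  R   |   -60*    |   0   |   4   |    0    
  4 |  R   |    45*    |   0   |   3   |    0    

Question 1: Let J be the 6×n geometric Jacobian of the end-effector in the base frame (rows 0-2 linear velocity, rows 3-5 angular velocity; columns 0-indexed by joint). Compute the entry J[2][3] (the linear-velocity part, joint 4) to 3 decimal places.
-0.672

axis z_3 = (-0.0000,-0.8660,-0.5000); lever o_n−o_3 = (-0.7765,1.4489,-2.5095)
cross product → J_v[:, 3] = (2.8978,0.3882,-0.6724)
J_ω[:, 3] = z_3
entry J[2][3] = -0.6724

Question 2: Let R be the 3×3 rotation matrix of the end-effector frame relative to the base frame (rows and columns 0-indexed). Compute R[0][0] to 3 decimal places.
-0.259

End-effector x-axis (col 0 of R) = (-0.2588,0.4830,-0.8365)
R[0][0] = -0.2588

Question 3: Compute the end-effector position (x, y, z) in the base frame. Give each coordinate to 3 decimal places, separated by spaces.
-6.241 4.949 -4.840

after link 1: o_1 = (0.0000, 1.0000, 2.0000)
after link 2: o_2 = (-2.0000, 2.5000, -0.5981)
after link 3: o_3 = (-5.4641, 3.5000, -2.3301)
after link 4: o_4 = (-6.2406, 4.9489, -4.8397)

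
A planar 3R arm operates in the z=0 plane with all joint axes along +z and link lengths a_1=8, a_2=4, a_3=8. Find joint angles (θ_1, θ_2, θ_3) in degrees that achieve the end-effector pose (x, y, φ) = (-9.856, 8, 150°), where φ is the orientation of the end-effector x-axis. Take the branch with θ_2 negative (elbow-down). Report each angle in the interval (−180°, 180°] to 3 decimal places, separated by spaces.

wrist centre = target − a_3·(cos φ, sin φ) = (-2.9278, 4.0000)
cos θ_2 = (24.5720−8²−4²)/(2·8·4) = -0.8661; θ_2 = -150.0043° (elbow-down)
β = atan2(4.0000,-2.9278) = 126.2022°; ψ = atan2(-1.9997,4.5357) = -23.7919°
θ_1 = β − ψ = 149.9942°
θ_3 = φ − θ_1 − θ_2 = 150.0101° (wrapped to (-180°,180°])

149.994 -150.004 150.010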